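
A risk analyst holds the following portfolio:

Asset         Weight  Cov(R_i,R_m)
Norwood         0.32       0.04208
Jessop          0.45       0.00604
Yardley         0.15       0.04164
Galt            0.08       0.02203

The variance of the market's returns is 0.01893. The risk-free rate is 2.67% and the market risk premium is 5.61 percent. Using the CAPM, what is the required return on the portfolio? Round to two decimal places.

β_Norwood = 0.04208 / 0.01893 = 2.2229
β_Jessop = 0.00604 / 0.01893 = 0.3191
β_Yardley = 0.04164 / 0.01893 = 2.1997
β_Galt = 0.02203 / 0.01893 = 1.1638
β_P = Σ w_i β_i = 0.32×2.2229 + 0.45×0.3191 + 0.15×2.1997 + 0.08×1.1638 = 1.2780
E(R_P) = R_f + β_P × MRP = 2.67% + 1.2780 × 5.61% = 9.84%

9.84%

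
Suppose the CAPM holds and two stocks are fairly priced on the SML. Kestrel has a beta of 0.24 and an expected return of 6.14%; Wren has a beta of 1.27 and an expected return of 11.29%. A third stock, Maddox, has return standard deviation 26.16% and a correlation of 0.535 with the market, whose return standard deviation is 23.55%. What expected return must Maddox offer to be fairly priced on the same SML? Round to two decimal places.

7.91%

MRP = (11.29% − 6.14%) / (1.27 − 0.24) = 5.0000%
R_f = 6.14% − 0.24 × 5.0000% = 4.9400%
β_Maddox = ρ·σ_i/σ_m = 0.535 × 26.16 / 23.55 = 0.5943
E(R_Maddox) = R_f + β × MRP = 4.9400% + 0.5943 × 5.0000% = 7.91%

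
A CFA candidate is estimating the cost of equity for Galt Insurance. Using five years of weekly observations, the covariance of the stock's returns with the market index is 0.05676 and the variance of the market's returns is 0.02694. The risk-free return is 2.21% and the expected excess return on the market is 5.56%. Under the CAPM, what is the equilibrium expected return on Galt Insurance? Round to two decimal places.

13.92%

β = Cov(R_i, R_m) / Var(R_m) = 0.05676 / 0.02694 = 2.1069
E(R) = R_f + β × MRP = 2.21% + 2.1069 × 5.56% = 13.92%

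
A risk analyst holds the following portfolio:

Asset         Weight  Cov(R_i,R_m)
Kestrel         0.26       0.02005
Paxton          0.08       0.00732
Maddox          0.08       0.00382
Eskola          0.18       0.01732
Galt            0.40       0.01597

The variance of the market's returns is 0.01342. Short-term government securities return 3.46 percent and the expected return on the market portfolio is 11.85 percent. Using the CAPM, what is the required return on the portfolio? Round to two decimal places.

13.22%

β_Kestrel = 0.02005 / 0.01342 = 1.4940
β_Paxton = 0.00732 / 0.01342 = 0.5455
β_Maddox = 0.00382 / 0.01342 = 0.2846
β_Eskola = 0.01732 / 0.01342 = 1.2906
β_Galt = 0.01597 / 0.01342 = 1.1900
β_P = Σ w_i β_i = 0.26×1.4940 + 0.08×0.5455 + 0.08×0.2846 + 0.18×1.2906 + 0.40×1.1900 = 1.1632
MRP = 11.85% − 3.46% = 8.39%
E(R_P) = R_f + β_P × MRP = 3.46% + 1.1632 × 8.39% = 13.22%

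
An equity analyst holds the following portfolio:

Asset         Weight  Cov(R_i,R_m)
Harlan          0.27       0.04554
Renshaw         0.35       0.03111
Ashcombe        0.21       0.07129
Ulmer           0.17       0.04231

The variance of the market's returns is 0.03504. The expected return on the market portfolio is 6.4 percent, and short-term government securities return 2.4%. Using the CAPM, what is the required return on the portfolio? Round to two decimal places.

7.58%

β_Harlan = 0.04554 / 0.03504 = 1.2997
β_Renshaw = 0.03111 / 0.03504 = 0.8878
β_Ashcombe = 0.07129 / 0.03504 = 2.0345
β_Ulmer = 0.04231 / 0.03504 = 1.2075
β_P = Σ w_i β_i = 0.27×1.2997 + 0.35×0.8878 + 0.21×2.0345 + 0.17×1.2075 = 1.2942
MRP = 6.4% − 2.4% = 4.00%
E(R_P) = R_f + β_P × MRP = 2.4% + 1.2942 × 4.0% = 7.58%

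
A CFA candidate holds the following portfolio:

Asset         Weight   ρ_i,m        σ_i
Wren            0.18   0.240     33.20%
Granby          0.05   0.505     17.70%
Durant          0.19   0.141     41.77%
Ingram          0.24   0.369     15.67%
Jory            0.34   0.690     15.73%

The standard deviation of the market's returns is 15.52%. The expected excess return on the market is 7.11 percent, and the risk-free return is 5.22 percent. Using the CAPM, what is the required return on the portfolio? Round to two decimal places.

8.92%

β_Wren = 0.240 × 33.20% / 15.52% = 0.5134
β_Granby = 0.505 × 17.70% / 15.52% = 0.5759
β_Durant = 0.141 × 41.77% / 15.52% = 0.3795
β_Ingram = 0.369 × 15.67% / 15.52% = 0.3726
β_Jory = 0.690 × 15.73% / 15.52% = 0.6993
β_P = Σ w_i β_i = 0.18×0.5134 + 0.05×0.5759 + 0.19×0.3795 + 0.24×0.3726 + 0.34×0.6993 = 0.5205
E(R_P) = R_f + β_P × MRP = 5.22% + 0.5205 × 7.11% = 8.92%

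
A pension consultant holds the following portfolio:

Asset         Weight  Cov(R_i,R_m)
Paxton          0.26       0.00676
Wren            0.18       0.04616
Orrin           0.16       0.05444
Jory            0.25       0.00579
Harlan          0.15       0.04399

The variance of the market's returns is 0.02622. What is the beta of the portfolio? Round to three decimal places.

1.023

β_Paxton = 0.00676 / 0.02622 = 0.2578
β_Wren = 0.04616 / 0.02622 = 1.7605
β_Orrin = 0.05444 / 0.02622 = 2.0763
β_Jory = 0.00579 / 0.02622 = 0.2208
β_Harlan = 0.04399 / 0.02622 = 1.6777
β_P = Σ w_i β_i = 0.26×0.2578 + 0.18×1.7605 + 0.16×2.0763 + 0.25×0.2208 + 0.15×1.6777 = 1.0230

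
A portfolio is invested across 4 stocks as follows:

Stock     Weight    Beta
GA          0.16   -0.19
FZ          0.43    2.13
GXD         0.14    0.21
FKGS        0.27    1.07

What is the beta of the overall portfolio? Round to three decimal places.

1.204

β_P = Σ w_i β_i = 0.16×-0.19 + 0.43×2.13 + 0.14×0.21 + 0.27×1.07 = 1.2038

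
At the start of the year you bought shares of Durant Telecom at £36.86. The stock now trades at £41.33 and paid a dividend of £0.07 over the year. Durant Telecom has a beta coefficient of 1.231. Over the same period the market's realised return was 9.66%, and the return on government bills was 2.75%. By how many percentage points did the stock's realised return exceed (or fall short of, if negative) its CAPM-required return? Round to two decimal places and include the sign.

+1.06%

Realised HPR = (P1 + D1 − P0) / P0 = (41.33 + 0.07 − 36.86) / 36.86 = 4.54 / 36.86 = 12.3169%
MRP = 9.66% − 2.75% = 6.91%
CAPM required = R_f + β·MRP = 2.75% + 1.231 × 6.91% = 11.25621%
α = realised − required = 12.3169% − 11.25621% = +1.06%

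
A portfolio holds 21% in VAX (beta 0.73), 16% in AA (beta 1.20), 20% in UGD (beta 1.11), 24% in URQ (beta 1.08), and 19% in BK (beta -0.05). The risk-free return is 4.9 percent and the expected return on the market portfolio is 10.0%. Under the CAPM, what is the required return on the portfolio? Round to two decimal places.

9.07%

β_P = Σ w_i β_i = 0.21×0.73 + 0.16×1.20 + 0.20×1.11 + 0.24×1.08 + 0.19×-0.05 = 0.8170
MRP = 10.0% − 4.9% = 5.10%
E(R_P) = R_f + β_P × MRP = 4.9% + 0.8170 × 5.1% = 9.07%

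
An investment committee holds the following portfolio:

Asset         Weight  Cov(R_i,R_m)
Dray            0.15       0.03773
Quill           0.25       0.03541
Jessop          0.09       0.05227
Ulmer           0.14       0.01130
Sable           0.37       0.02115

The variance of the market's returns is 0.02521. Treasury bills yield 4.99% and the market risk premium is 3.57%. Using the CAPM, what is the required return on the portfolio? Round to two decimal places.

9.04%

β_Dray = 0.03773 / 0.02521 = 1.4966
β_Quill = 0.03541 / 0.02521 = 1.4046
β_Jessop = 0.05227 / 0.02521 = 2.0734
β_Ulmer = 0.01130 / 0.02521 = 0.4482
β_Sable = 0.02115 / 0.02521 = 0.8390
β_P = Σ w_i β_i = 0.15×1.4966 + 0.25×1.4046 + 0.09×2.0734 + 0.14×0.4482 + 0.37×0.8390 = 1.1354
E(R_P) = R_f + β_P × MRP = 4.99% + 1.1354 × 3.57% = 9.04%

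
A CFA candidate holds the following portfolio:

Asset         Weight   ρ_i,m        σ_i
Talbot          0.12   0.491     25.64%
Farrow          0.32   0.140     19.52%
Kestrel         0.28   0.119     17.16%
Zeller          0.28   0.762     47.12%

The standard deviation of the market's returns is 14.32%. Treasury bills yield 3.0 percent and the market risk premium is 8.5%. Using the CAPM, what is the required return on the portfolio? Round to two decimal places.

β_Talbot = 0.491 × 25.64% / 14.32% = 0.8791
β_Farrow = 0.140 × 19.52% / 14.32% = 0.1908
β_Kestrel = 0.119 × 17.16% / 14.32% = 0.1426
β_Zeller = 0.762 × 47.12% / 14.32% = 2.5074
β_P = Σ w_i β_i = 0.12×0.8791 + 0.32×0.1908 + 0.28×0.1426 + 0.28×2.5074 = 0.9085
E(R_P) = R_f + β_P × MRP = 3.0% + 0.9085 × 8.5% = 10.72%

10.72%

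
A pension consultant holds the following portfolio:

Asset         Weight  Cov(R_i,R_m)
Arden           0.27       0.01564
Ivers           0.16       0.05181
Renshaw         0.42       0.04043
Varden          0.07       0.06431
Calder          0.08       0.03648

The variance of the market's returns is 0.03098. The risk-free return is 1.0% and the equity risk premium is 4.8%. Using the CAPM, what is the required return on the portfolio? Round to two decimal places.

β_Arden = 0.01564 / 0.03098 = 0.5048
β_Ivers = 0.05181 / 0.03098 = 1.6724
β_Renshaw = 0.04043 / 0.03098 = 1.3050
β_Varden = 0.06431 / 0.03098 = 2.0759
β_Calder = 0.03648 / 0.03098 = 1.1775
β_P = Σ w_i β_i = 0.27×0.5048 + 0.16×1.6724 + 0.42×1.3050 + 0.07×2.0759 + 0.08×1.1775 = 1.1915
E(R_P) = R_f + β_P × MRP = 1.0% + 1.1915 × 4.8% = 6.72%

6.72%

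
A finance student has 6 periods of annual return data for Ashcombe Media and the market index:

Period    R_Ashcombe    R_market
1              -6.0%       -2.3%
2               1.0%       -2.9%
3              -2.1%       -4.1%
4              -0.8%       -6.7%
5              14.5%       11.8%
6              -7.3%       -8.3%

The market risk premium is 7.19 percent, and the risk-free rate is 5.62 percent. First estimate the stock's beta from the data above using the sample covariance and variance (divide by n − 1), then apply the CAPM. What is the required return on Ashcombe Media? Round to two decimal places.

12.74%

Mean R_i = (-6.0 + 1.0 − 2.1 − 0.8 + 14.5 − 7.3) / 6 = -0.1167%
Mean R_m = (-2.3 − 2.9 − 4.1 − 6.7 + 11.8 − 8.3) / 6 = -2.0833%
Σ(R_i − R̄_i)(R_m − R̄_m) = 255.1017  ⇒  Cov = 255.1017 / 5 = 51.0203
Σ(R_m − R̄_m)² = 257.4883  ⇒  Var(R_m) = 257.4883 / 5 = 51.4977
β = Cov / Var(R_m) = 51.0203 / 51.4977 = 0.9907
E(R) = R_f + β × MRP = 5.62% + 0.9907 × 7.19% = 12.74%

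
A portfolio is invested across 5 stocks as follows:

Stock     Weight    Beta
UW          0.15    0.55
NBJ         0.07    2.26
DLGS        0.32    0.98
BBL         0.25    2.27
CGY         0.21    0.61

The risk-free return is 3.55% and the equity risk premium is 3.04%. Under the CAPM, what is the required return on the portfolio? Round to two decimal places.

β_P = Σ w_i β_i = 0.15×0.55 + 0.07×2.26 + 0.32×0.98 + 0.25×2.27 + 0.21×0.61 = 1.2499
E(R_P) = R_f + β_P × MRP = 3.55% + 1.2499 × 3.04% = 7.35%

7.35%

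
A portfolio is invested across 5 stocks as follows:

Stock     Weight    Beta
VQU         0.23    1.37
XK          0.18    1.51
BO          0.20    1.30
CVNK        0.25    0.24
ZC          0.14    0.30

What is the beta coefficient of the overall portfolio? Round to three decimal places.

0.949

β_P = Σ w_i β_i = 0.23×1.37 + 0.18×1.51 + 0.20×1.30 + 0.25×0.24 + 0.14×0.30 = 0.9489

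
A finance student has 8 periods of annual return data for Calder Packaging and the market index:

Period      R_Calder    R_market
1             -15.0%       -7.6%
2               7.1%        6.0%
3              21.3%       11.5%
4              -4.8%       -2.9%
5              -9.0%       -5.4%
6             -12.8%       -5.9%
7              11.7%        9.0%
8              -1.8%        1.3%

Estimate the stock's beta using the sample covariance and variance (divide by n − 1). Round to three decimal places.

Mean R_i = (-15.0 + 7.1 + 21.3 − 4.8 − 9.0 − 12.8 + 11.7 − 1.8) / 8 = -0.4125%
Mean R_m = (-7.6 + 6.0 + 11.5 − 2.9 − 5.4 − 5.9 + 9.0 + 1.3) / 8 = 0.7500%
Σ(R_i − R̄_i)(R_m − R̄_m) = 645.0250  ⇒  Cov = 645.0250 / 7 = 92.1464
Σ(R_m − R̄_m)² = 376.5800  ⇒  Var(R_m) = 376.5800 / 7 = 53.7971
β = Cov / Var(R_m) = 92.1464 / 53.7971 = 1.7129

1.713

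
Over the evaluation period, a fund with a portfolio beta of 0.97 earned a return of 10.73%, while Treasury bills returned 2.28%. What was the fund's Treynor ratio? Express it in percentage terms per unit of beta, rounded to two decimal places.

8.71%

Treynor = (R_P − R_f) / β_P = (10.73% − 2.28%) / 0.9700 = 8.45% / 0.9700 = 8.71%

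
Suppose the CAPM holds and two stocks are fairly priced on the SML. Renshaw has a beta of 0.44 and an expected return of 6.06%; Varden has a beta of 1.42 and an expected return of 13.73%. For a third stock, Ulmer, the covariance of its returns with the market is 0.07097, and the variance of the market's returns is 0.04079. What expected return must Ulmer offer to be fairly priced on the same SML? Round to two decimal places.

16.23%

MRP = (13.73% − 6.06%) / (1.42 − 0.44) = 7.8265%
R_f = 6.06% − 0.44 × 7.8265% = 2.6163%
β_Ulmer = Cov / Var(R_m) = 0.07097 / 0.04079 = 1.7399
E(R_Ulmer) = R_f + β × MRP = 2.6163% + 1.7399 × 7.8265% = 16.23%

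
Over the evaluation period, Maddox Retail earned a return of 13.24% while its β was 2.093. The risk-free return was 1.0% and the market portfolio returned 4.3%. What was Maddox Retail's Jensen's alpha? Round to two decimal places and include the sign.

+5.33%

Market excess return = 4.3% − 1.0% = 3.30%
CAPM benchmark = R_f + β(R_m − R_f) = 1.0% + 2.093 × 3.3% = 7.9069%
α = actual − benchmark = 13.24% − 7.9069% = +5.33%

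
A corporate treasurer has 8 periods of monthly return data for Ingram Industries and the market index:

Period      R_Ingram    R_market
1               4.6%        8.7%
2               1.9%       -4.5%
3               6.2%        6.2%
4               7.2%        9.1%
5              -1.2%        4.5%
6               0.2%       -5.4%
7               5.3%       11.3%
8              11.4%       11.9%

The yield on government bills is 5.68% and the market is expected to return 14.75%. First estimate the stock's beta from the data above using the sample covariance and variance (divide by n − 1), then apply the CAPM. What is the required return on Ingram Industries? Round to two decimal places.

9.64%

Mean R_i = (4.6 + 1.9 + 6.2 + 7.2 − 1.2 + 0.2 + 5.3 + 11.4) / 8 = 4.4500%
Mean R_m = (8.7 − 4.5 + 6.2 + 9.1 + 4.5 − 5.4 + 11.3 + 11.9) / 8 = 5.2250%
Σ(R_i − R̄_i)(R_m − R̄_m) = 138.4900  ⇒  Cov = 138.4900 / 7 = 19.7843
Σ(R_m − R̄_m)² = 317.4950  ⇒  Var(R_m) = 317.4950 / 7 = 45.3564
β = Cov / Var(R_m) = 19.7843 / 45.3564 = 0.4362
MRP = 14.75% − 5.68% = 9.07%
E(R) = R_f + β × MRP = 5.68% + 0.4362 × 9.07% = 9.64%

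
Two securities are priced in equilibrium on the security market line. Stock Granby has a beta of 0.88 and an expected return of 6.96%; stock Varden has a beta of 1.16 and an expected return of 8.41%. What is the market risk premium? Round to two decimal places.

5.18%

Both satisfy E(R) = R_f + β·MRP, so the slope of the SML is
MRP = (8.41% − 6.96%) / (1.16 − 0.88) = 1.45% / 0.28 = 5.1786%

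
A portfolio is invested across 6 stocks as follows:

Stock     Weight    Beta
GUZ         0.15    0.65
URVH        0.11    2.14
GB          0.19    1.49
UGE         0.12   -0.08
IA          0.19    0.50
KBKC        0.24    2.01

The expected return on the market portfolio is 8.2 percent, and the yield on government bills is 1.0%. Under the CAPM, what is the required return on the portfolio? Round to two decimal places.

9.52%

β_P = Σ w_i β_i = 0.15×0.65 + 0.11×2.14 + 0.19×1.49 + 0.12×-0.08 + 0.19×0.50 + 0.24×2.01 = 1.1838
MRP = 8.2% − 1.0% = 7.20%
E(R_P) = R_f + β_P × MRP = 1.0% + 1.1838 × 7.2% = 9.52%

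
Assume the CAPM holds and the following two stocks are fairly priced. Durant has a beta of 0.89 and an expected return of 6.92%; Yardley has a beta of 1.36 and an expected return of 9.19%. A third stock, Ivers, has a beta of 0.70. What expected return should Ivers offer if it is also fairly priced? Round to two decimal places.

MRP (SML slope) = (9.19% − 6.92%) / (1.36 − 0.89) = 2.27% / 0.47 = 4.8298%
R_f (intercept) = 6.92% − 0.89 × 4.8298% = 2.6215%
E(R_Ivers) = R_f + β × MRP = 2.6215% + 0.70 × 4.8298% = 6.00%

6.00%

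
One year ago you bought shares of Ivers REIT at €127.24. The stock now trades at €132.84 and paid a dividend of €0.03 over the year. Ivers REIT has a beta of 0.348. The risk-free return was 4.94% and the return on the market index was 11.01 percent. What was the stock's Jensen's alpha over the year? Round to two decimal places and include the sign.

Realised HPR = (P1 + D1 − P0) / P0 = (132.84 + 0.03 − 127.24) / 127.24 = 5.63 / 127.24 = 4.4247%
MRP = 11.01% − 4.94% = 6.07%
CAPM required = R_f + β·MRP = 4.94% + 0.348 × 6.07% = 7.05236%
α = realised − required = 4.4247% − 7.05236% = -2.63%

-2.63%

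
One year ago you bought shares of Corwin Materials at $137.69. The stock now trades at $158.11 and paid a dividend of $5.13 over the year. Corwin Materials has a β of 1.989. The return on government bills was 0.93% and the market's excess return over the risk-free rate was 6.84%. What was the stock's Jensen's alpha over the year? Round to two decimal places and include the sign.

Realised HPR = (P1 + D1 − P0) / P0 = (158.11 + 5.13 − 137.69) / 137.69 = 25.55 / 137.69 = 18.5562%
CAPM required = R_f + β·MRP = 0.93% + 1.989 × 6.84% = 14.53476%
α = realised − required = 18.5562% − 14.53476% = +4.02%

+4.02%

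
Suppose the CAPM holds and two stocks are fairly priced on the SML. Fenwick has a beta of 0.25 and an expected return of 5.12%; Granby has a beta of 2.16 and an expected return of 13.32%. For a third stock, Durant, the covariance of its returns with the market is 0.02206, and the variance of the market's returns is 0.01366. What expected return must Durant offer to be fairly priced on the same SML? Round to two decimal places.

MRP = (13.32% − 5.12%) / (2.16 − 0.25) = 4.2932%
R_f = 5.12% − 0.25 × 4.2932% = 4.0467%
β_Durant = Cov / Var(R_m) = 0.02206 / 0.01366 = 1.6149
E(R_Durant) = R_f + β × MRP = 4.0467% + 1.6149 × 4.2932% = 10.98%

10.98%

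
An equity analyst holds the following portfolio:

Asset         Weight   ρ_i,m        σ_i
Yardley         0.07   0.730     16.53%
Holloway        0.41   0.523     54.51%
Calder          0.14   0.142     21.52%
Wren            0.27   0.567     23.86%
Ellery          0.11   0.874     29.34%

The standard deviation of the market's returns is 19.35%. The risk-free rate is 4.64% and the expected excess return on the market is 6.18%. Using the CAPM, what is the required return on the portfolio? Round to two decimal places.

10.85%

β_Yardley = 0.730 × 16.53% / 19.35% = 0.6236
β_Holloway = 0.523 × 54.51% / 19.35% = 1.4733
β_Calder = 0.142 × 21.52% / 19.35% = 0.1579
β_Wren = 0.567 × 23.86% / 19.35% = 0.6992
β_Ellery = 0.874 × 29.34% / 19.35% = 1.3252
β_P = Σ w_i β_i = 0.07×0.6236 + 0.41×1.4733 + 0.14×0.1579 + 0.27×0.6992 + 0.11×1.3252 = 1.0044
E(R_P) = R_f + β_P × MRP = 4.64% + 1.0044 × 6.18% = 10.85%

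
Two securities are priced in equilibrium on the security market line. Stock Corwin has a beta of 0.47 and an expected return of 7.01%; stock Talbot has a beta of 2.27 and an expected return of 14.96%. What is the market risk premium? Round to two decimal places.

4.42%

Both satisfy E(R) = R_f + β·MRP, so the slope of the SML is
MRP = (14.96% − 7.01%) / (2.27 − 0.47) = 7.95% / 1.80 = 4.4167%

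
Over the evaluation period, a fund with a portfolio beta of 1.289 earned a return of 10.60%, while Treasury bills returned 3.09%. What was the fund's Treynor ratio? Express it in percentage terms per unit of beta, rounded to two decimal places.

5.83%

Treynor = (R_P − R_f) / β_P = (10.60% − 3.09%) / 1.2890 = 7.51% / 1.2890 = 5.83%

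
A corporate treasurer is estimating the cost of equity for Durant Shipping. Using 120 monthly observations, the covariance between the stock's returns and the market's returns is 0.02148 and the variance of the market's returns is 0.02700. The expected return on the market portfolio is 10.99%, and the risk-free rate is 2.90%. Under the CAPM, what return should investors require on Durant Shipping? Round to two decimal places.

9.34%

β = Cov(R_i, R_m) / Var(R_m) = 0.02148 / 0.02700 = 0.7956
MRP = 10.99% − 2.90% = 8.09%
E(R) = R_f + β × MRP = 2.90% + 0.7956 × 8.09% = 9.34%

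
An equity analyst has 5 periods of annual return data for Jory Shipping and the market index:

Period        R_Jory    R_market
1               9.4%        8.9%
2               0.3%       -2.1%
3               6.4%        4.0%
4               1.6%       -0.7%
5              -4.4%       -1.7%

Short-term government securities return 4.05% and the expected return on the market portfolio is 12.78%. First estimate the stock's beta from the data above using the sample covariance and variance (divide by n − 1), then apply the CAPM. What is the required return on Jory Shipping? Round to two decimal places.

Mean R_i = (9.4 + 0.3 + 6.4 + 1.6 − 4.4) / 5 = 2.6600%
Mean R_m = (8.9 − 2.1 + 4.0 − 0.7 − 1.7) / 5 = 1.6800%
Σ(R_i − R̄_i)(R_m − R̄_m) = 92.6460  ⇒  Cov = 92.6460 / 4 = 23.1615
Σ(R_m − R̄_m)² = 88.8880  ⇒  Var(R_m) = 88.8880 / 4 = 22.2220
β = Cov / Var(R_m) = 23.1615 / 22.2220 = 1.0423
MRP = 12.78% − 4.05% = 8.73%
E(R) = R_f + β × MRP = 4.05% + 1.0423 × 8.73% = 13.15%

13.15%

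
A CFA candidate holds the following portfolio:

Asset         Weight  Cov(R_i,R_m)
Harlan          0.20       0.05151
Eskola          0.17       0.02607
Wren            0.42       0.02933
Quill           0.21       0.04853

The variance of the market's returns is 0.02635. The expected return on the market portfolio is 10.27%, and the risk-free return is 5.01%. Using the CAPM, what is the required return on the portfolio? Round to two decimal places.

β_Harlan = 0.05151 / 0.02635 = 1.9548
β_Eskola = 0.02607 / 0.02635 = 0.9894
β_Wren = 0.02933 / 0.02635 = 1.1131
β_Quill = 0.04853 / 0.02635 = 1.8417
β_P = Σ w_i β_i = 0.20×1.9548 + 0.17×0.9894 + 0.42×1.1131 + 0.21×1.8417 = 1.4134
MRP = 10.27% − 5.01% = 5.26%
E(R_P) = R_f + β_P × MRP = 5.01% + 1.4134 × 5.26% = 12.44%

12.44%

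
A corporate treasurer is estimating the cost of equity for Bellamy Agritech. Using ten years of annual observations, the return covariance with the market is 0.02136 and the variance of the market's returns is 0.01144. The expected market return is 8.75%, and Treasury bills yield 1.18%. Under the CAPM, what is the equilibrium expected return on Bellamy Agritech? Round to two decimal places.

β = Cov(R_i, R_m) / Var(R_m) = 0.02136 / 0.01144 = 1.8671
MRP = 8.75% − 1.18% = 7.57%
E(R) = R_f + β × MRP = 1.18% + 1.8671 × 7.57% = 15.31%

15.31%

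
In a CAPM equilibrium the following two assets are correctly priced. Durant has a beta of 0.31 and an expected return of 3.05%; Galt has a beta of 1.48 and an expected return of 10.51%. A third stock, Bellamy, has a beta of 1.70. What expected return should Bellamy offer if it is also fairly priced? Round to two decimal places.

11.91%

MRP (SML slope) = (10.51% − 3.05%) / (1.48 − 0.31) = 7.46% / 1.17 = 6.3761%
R_f (intercept) = 3.05% − 0.31 × 6.3761% = 1.0734%
E(R_Bellamy) = R_f + β × MRP = 1.0734% + 1.70 × 6.3761% = 11.91%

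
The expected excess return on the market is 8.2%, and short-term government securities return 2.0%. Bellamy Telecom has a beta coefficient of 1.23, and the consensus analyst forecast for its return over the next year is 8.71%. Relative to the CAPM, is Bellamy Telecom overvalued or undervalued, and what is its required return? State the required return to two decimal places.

Required return = R_f + β·MRP = 2.0% + 1.23 × 8.2% = 12.09%
Forecast 8.71% < required 12.09% → the stock plots below the SML → overvalued.

Overvalued; required return 12.09%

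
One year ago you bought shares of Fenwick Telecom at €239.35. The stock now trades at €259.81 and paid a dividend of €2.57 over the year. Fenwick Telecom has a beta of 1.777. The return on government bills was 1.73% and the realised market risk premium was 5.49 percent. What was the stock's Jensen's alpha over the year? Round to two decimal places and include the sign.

-1.86%

Realised HPR = (P1 + D1 − P0) / P0 = (259.81 + 2.57 − 239.35) / 239.35 = 23.03 / 239.35 = 9.6219%
CAPM required = R_f + β·MRP = 1.73% + 1.777 × 5.49% = 11.48573%
α = realised − required = 9.6219% − 11.48573% = -1.86%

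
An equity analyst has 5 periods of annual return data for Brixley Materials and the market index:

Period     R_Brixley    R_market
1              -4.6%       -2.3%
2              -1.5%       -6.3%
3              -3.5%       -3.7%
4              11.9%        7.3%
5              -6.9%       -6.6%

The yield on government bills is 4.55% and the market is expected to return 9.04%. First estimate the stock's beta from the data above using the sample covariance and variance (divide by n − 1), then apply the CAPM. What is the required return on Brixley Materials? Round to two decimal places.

9.95%

Mean R_i = (-4.6 − 1.5 − 3.5 + 11.9 − 6.9) / 5 = -0.9200%
Mean R_m = (-2.3 − 6.3 − 3.7 + 7.3 − 6.6) / 5 = -2.3200%
Σ(R_i − R̄_i)(R_m − R̄_m) = 154.7180  ⇒  Cov = 154.7180 / 4 = 38.6795
Σ(R_m − R̄_m)² = 128.6080  ⇒  Var(R_m) = 128.6080 / 4 = 32.1520
β = Cov / Var(R_m) = 38.6795 / 32.1520 = 1.2030
MRP = 9.04% − 4.55% = 4.49%
E(R) = R_f + β × MRP = 4.55% + 1.2030 × 4.49% = 9.95%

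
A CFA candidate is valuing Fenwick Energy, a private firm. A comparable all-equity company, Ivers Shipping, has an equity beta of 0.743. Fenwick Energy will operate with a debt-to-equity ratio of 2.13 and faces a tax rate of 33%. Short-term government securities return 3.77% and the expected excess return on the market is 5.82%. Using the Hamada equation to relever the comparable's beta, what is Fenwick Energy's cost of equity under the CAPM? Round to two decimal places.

β_L = β_U × [1 + (1 − t)(D/E)] = 0.743 × [1 + (1 − 0.33) × 2.13]
    = 0.743 × [1 + 0.67 × 2.13] = 0.743 × 2.4271 = 1.8033
E(R) = R_f + β_L × MRP = 3.77% + 1.8033 × 5.82% = 14.27%

14.27%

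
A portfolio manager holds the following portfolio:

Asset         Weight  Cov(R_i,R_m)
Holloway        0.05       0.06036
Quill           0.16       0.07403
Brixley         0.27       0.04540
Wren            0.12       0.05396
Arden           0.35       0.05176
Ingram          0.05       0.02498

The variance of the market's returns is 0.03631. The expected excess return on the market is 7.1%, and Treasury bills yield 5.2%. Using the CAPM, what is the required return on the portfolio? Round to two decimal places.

β_Holloway = 0.06036 / 0.03631 = 1.6624
β_Quill = 0.07403 / 0.03631 = 2.0388
β_Brixley = 0.04540 / 0.03631 = 1.2503
β_Wren = 0.05396 / 0.03631 = 1.4861
β_Arden = 0.05176 / 0.03631 = 1.4255
β_Ingram = 0.02498 / 0.03631 = 0.6880
β_P = Σ w_i β_i = 0.05×1.6624 + 0.16×2.0388 + 0.27×1.2503 + 0.12×1.4861 + 0.35×1.4255 + 0.05×0.6880 = 1.4586
E(R_P) = R_f + β_P × MRP = 5.2% + 1.4586 × 7.1% = 15.56%

15.56%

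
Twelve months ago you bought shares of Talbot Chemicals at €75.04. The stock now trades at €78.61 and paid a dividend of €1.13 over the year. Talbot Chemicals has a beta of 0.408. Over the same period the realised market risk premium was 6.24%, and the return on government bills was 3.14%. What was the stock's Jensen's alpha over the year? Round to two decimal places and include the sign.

+0.58%

Realised HPR = (P1 + D1 − P0) / P0 = (78.61 + 1.13 − 75.04) / 75.04 = 4.70 / 75.04 = 6.2633%
CAPM required = R_f + β·MRP = 3.14% + 0.408 × 6.24% = 5.68592%
α = realised − required = 6.2633% − 5.68592% = +0.58%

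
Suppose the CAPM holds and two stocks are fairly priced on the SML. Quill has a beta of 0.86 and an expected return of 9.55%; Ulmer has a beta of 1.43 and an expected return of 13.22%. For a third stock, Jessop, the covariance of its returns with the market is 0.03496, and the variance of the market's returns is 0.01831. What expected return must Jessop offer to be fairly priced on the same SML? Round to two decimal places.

MRP = (13.22% − 9.55%) / (1.43 − 0.86) = 6.4386%
R_f = 9.55% − 0.86 × 6.4386% = 4.0128%
β_Jessop = Cov / Var(R_m) = 0.03496 / 0.01831 = 1.9093
E(R_Jessop) = R_f + β × MRP = 4.0128% + 1.9093 × 6.4386% = 16.31%

16.31%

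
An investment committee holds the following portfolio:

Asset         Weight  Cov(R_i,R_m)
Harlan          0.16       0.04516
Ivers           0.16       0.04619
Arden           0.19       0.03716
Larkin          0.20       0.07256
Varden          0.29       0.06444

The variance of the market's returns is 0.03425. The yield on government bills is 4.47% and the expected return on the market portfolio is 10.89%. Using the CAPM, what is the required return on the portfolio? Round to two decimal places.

β_Harlan = 0.04516 / 0.03425 = 1.3185
β_Ivers = 0.04619 / 0.03425 = 1.3486
β_Arden = 0.03716 / 0.03425 = 1.0850
β_Larkin = 0.07256 / 0.03425 = 2.1185
β_Varden = 0.06444 / 0.03425 = 1.8815
β_P = Σ w_i β_i = 0.16×1.3185 + 0.16×1.3486 + 0.19×1.0850 + 0.20×2.1185 + 0.29×1.8815 = 1.6022
MRP = 10.89% − 4.47% = 6.42%
E(R_P) = R_f + β_P × MRP = 4.47% + 1.6022 × 6.42% = 14.76%

14.76%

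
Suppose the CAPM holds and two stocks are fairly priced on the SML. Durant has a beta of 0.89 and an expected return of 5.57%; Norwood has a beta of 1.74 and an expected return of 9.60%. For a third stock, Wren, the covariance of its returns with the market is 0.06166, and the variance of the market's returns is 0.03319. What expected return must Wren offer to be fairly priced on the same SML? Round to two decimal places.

MRP = (9.60% − 5.57%) / (1.74 − 0.89) = 4.7412%
R_f = 5.57% − 0.89 × 4.7412% = 1.3503%
β_Wren = Cov / Var(R_m) = 0.06166 / 0.03319 = 1.8578
E(R_Wren) = R_f + β × MRP = 1.3503% + 1.8578 × 4.7412% = 10.16%

10.16%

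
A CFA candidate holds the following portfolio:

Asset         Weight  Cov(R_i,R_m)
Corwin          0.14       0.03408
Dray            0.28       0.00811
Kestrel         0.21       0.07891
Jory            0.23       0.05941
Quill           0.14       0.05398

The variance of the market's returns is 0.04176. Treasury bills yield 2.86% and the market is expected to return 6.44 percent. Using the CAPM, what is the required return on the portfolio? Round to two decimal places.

β_Corwin = 0.03408 / 0.04176 = 0.8161
β_Dray = 0.00811 / 0.04176 = 0.1942
β_Kestrel = 0.07891 / 0.04176 = 1.8896
β_Jory = 0.05941 / 0.04176 = 1.4227
β_Quill = 0.05398 / 0.04176 = 1.2926
β_P = Σ w_i β_i = 0.14×0.8161 + 0.28×0.1942 + 0.21×1.8896 + 0.23×1.4227 + 0.14×1.2926 = 1.0736
MRP = 6.44% − 2.86% = 3.58%
E(R_P) = R_f + β_P × MRP = 2.86% + 1.0736 × 3.58% = 6.70%

6.70%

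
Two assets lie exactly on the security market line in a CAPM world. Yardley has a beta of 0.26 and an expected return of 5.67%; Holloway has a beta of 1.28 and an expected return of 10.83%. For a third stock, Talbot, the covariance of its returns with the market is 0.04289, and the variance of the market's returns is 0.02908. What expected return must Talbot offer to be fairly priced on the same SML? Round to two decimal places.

MRP = (10.83% − 5.67%) / (1.28 − 0.26) = 5.0588%
R_f = 5.67% − 0.26 × 5.0588% = 4.3547%
β_Talbot = Cov / Var(R_m) = 0.04289 / 0.02908 = 1.4749
E(R_Talbot) = R_f + β × MRP = 4.3547% + 1.4749 × 5.0588% = 11.82%

11.82%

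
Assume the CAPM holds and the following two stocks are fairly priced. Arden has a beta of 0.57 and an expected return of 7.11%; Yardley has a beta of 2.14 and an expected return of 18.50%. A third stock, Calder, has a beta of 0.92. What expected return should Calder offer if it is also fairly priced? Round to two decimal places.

9.65%

MRP (SML slope) = (18.50% − 7.11%) / (2.14 − 0.57) = 11.39% / 1.57 = 7.2548%
R_f (intercept) = 7.11% − 0.57 × 7.2548% = 2.9748%
E(R_Calder) = R_f + β × MRP = 2.9748% + 0.92 × 7.2548% = 9.65%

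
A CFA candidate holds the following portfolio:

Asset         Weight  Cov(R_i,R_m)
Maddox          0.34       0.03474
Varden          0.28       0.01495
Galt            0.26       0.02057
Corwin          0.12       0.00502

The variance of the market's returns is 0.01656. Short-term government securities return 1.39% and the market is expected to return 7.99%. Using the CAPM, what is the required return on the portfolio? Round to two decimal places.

10.14%

β_Maddox = 0.03474 / 0.01656 = 2.0978
β_Varden = 0.01495 / 0.01656 = 0.9028
β_Galt = 0.02057 / 0.01656 = 1.2421
β_Corwin = 0.00502 / 0.01656 = 0.3031
β_P = Σ w_i β_i = 0.34×2.0978 + 0.28×0.9028 + 0.26×1.2421 + 0.12×0.3031 = 1.3254
MRP = 7.99% − 1.39% = 6.60%
E(R_P) = R_f + β_P × MRP = 1.39% + 1.3254 × 6.60% = 10.14%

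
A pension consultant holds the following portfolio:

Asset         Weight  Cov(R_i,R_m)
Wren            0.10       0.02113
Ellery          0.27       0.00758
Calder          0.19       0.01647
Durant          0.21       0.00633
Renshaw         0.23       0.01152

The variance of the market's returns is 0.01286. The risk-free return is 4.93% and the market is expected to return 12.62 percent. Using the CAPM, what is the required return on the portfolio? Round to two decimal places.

β_Wren = 0.02113 / 0.01286 = 1.6431
β_Ellery = 0.00758 / 0.01286 = 0.5894
β_Calder = 0.01647 / 0.01286 = 1.2807
β_Durant = 0.00633 / 0.01286 = 0.4922
β_Renshaw = 0.01152 / 0.01286 = 0.8958
β_P = Σ w_i β_i = 0.10×1.6431 + 0.27×0.5894 + 0.19×1.2807 + 0.21×0.4922 + 0.23×0.8958 = 0.8762
MRP = 12.62% − 4.93% = 7.69%
E(R_P) = R_f + β_P × MRP = 4.93% + 0.8762 × 7.69% = 11.67%

11.67%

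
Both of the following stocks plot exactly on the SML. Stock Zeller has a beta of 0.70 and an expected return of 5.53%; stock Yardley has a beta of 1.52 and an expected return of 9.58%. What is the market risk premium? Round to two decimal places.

Both satisfy E(R) = R_f + β·MRP, so the slope of the SML is
MRP = (9.58% − 5.53%) / (1.52 − 0.70) = 4.05% / 0.82 = 4.9390%

4.94%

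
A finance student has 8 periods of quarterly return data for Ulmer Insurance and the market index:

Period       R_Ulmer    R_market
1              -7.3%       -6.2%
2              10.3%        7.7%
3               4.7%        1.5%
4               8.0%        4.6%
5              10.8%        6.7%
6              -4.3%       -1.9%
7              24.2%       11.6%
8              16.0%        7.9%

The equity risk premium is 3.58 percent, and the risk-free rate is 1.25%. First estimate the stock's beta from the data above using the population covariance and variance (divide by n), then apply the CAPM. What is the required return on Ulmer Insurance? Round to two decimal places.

7.34%

Mean R_i = (-7.3 + 10.3 + 4.7 + 8.0 + 10.8 − 4.3 + 24.2 + 16.0) / 8 = 7.8000%
Mean R_m = (-6.2 + 7.7 + 1.5 + 4.6 + 6.7 − 1.9 + 11.6 + 7.9) / 8 = 3.9875%
Σ(R_i − R̄_i)(R_m − R̄_m) = 407.2500  ⇒  Cov = 407.2500 / 8 = 50.9063
Σ(R_m − R̄_m)² = 239.4088  ⇒  Var(R_m) = 239.4088 / 8 = 29.9261
β = Cov / Var(R_m) = 50.9063 / 29.9261 = 1.7011
E(R) = R_f + β × MRP = 1.25% + 1.7011 × 3.58% = 7.34%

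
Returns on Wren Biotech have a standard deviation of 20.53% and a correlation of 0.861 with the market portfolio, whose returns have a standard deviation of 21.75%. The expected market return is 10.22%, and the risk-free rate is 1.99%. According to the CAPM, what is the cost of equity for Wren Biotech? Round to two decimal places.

β = ρ × σ_i / σ_m = 0.861 × 20.53% / 21.75% = 0.8127
MRP = 10.22% − 1.99% = 8.23%
E(R) = 1.99% + 0.8127 × 8.23% = 8.68%

8.68%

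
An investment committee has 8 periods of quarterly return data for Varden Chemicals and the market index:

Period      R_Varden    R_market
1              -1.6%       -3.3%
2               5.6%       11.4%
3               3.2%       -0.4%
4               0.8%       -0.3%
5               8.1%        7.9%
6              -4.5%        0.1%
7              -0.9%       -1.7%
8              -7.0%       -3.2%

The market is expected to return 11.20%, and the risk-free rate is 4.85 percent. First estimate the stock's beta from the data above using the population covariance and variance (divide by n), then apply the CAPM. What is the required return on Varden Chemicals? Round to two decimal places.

Mean R_i = (-1.6 + 5.6 + 3.2 + 0.8 + 8.1 − 4.5 − 0.9 − 7.0) / 8 = 0.4625%
Mean R_m = (-3.3 + 11.4 − 0.4 − 0.3 + 7.9 + 0.1 − 1.7 − 3.2) / 8 = 1.3125%
Σ(R_i − R̄_i)(R_m − R̄_m) = 150.2138  ⇒  Cov = 150.2138 / 8 = 18.7767
Σ(R_m − R̄_m)² = 202.8688  ⇒  Var(R_m) = 202.8688 / 8 = 25.3586
β = Cov / Var(R_m) = 18.7767 / 25.3586 = 0.7404
MRP = 11.20% − 4.85% = 6.35%
E(R) = R_f + β × MRP = 4.85% + 0.7404 × 6.35% = 9.55%

9.55%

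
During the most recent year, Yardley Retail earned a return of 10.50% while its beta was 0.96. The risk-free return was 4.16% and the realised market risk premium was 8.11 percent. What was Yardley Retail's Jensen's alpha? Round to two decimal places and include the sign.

-1.45%

CAPM benchmark = R_f + β(R_m − R_f) = 4.16% + 0.96 × 8.11% = 11.9456%
α = actual − benchmark = 10.50% − 11.9456% = -1.45%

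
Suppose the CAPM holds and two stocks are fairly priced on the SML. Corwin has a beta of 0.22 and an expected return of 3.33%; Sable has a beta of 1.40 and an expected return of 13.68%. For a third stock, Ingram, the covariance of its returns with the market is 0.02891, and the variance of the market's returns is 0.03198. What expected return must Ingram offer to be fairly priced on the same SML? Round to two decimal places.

9.33%

MRP = (13.68% − 3.33%) / (1.40 − 0.22) = 8.7712%
R_f = 3.33% − 0.22 × 8.7712% = 1.4003%
β_Ingram = Cov / Var(R_m) = 0.02891 / 0.03198 = 0.9040
E(R_Ingram) = R_f + β × MRP = 1.4003% + 0.9040 × 8.7712% = 9.33%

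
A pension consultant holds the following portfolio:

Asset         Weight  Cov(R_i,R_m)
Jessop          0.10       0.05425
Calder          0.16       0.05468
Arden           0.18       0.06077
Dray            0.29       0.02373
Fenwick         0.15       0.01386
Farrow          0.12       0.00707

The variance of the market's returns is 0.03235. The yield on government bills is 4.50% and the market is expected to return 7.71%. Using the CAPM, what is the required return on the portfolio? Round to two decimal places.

7.97%

β_Jessop = 0.05425 / 0.03235 = 1.6770
β_Calder = 0.05468 / 0.03235 = 1.6903
β_Arden = 0.06077 / 0.03235 = 1.8785
β_Dray = 0.02373 / 0.03235 = 0.7335
β_Fenwick = 0.01386 / 0.03235 = 0.4284
β_Farrow = 0.00707 / 0.03235 = 0.2185
β_P = Σ w_i β_i = 0.10×1.6770 + 0.16×1.6903 + 0.18×1.8785 + 0.29×0.7335 + 0.15×0.4284 + 0.12×0.2185 = 1.0795
MRP = 7.71% − 4.50% = 3.21%
E(R_P) = R_f + β_P × MRP = 4.50% + 1.0795 × 3.21% = 7.97%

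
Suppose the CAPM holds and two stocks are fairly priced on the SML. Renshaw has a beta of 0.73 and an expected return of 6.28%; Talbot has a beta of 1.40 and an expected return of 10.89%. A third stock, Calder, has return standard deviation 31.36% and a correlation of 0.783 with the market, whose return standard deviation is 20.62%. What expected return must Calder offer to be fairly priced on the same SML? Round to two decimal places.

9.45%

MRP = (10.89% − 6.28%) / (1.40 − 0.73) = 6.8806%
R_f = 6.28% − 0.73 × 6.8806% = 1.2572%
β_Calder = ρ·σ_i/σ_m = 0.783 × 31.36 / 20.62 = 1.1908
E(R_Calder) = R_f + β × MRP = 1.2572% + 1.1908 × 6.8806% = 9.45%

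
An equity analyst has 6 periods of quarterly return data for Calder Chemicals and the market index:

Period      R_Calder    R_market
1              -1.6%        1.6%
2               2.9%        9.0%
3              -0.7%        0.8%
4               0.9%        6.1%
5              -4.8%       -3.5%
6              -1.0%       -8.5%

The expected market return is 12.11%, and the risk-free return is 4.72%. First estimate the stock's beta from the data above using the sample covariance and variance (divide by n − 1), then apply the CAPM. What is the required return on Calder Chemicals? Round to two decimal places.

6.84%

Mean R_i = (-1.6 + 2.9 − 0.7 + 0.9 − 4.8 − 1.0) / 6 = -0.7167%
Mean R_m = (1.6 + 9.0 + 0.8 + 6.1 − 3.5 − 8.5) / 6 = 0.9167%
Σ(R_i − R̄_i)(R_m − R̄_m) = 57.7117  ⇒  Cov = 57.7117 / 5 = 11.5423
Σ(R_m − R̄_m)² = 200.8683  ⇒  Var(R_m) = 200.8683 / 5 = 40.1737
β = Cov / Var(R_m) = 11.5423 / 40.1737 = 0.2873
MRP = 12.11% − 4.72% = 7.39%
E(R) = R_f + β × MRP = 4.72% + 0.2873 × 7.39% = 6.84%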